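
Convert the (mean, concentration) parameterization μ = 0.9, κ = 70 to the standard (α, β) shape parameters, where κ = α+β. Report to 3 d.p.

α = μκ = 0.9×70 = 63.000 and β = (1−μ)κ = 0.1×70 = 7.000.

α = 63.000, β = 7.000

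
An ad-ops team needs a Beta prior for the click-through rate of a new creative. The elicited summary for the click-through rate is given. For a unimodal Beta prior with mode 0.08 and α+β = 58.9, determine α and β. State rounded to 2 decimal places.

Since the density peak of Beta(α,β) is at (α−1)/(α+β−2),
α = 1 + 0.08(58.9−2) = 5.55 and β = 58.9 − 5.55 = 53.35.

α = 5.55, β = 53.35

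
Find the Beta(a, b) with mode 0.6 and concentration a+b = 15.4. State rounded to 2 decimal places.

a = 9.04, b = 6.36

Mode = (a−1)/(κ−2) with κ = a+b, so a−1 = 0.6·13.4 = 8.04.
a = 9.04; b = κ − a = 6.36.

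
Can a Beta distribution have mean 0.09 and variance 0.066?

A Beta with mean μ has variance μ(1−μ)/(α+β+1) < μ(1−μ).
Here μ(1−μ) = 0.09×0.91 = 0.0819, and 0.066 < 0.0819.

Yes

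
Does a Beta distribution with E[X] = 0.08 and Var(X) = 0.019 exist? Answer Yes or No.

Yes

A Beta with mean μ has variance μ(1−μ)/(α+β+1) < μ(1−μ).
Here μ(1−μ) = 0.08×0.92 = 0.0736, and 0.019 < 0.0736.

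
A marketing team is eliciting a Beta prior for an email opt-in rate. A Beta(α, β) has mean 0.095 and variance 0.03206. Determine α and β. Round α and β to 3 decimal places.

α = 0.160, β = 1.522

By moment matching, α+β = μ(1−μ)/σ² − 1 = (0.095·0.905)/0.03206 − 1 = 2.6817 − 1 = 1.6817.
Since α/(α+β) = μ, α = 0.095·1.6817 = 0.160 and β = 0.905·1.6817 = 1.522.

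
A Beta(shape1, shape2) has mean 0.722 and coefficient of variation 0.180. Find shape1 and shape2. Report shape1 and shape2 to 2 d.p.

shape1 = 7.86, shape2 = 3.03

σ = CV·μ = 0.180×0.722 = 0.12996, so σ² = 0.016890.
s+1 = μ(1−μ)/σ² = 0.200716/0.016890 = 11.8840, so s = shape1+shape2 = 10.8840.
shape1 = μs = 7.86, shape2 = (1−μ)s = 3.03.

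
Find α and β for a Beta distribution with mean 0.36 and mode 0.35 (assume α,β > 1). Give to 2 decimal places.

Let s = α+β. Mean gives α = μs = 0.36s; mode gives (α−1)/(s−2) = 0.35.
Substituting: 0.36s − 1 = 0.35(s−2) = 0.35s − 0.70, so 0.01s = 0.30 and s = 30.0000.
Then α = 0.36×30.0000 = 10.80 and β = s−α = 19.20.

α = 10.80, β = 19.20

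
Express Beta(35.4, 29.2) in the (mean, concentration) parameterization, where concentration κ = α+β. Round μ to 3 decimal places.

κ = α+β = 35.4+29.2 = 64.6; μ = α/κ = 35.4/64.6 = 0.548.

μ = 0.548, κ = 64.6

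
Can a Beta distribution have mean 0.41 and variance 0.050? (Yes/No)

Yes

The Beta variance bound is σ² < μ(1−μ).
Here μ(1−μ) = 0.41×0.59 = 0.2419, and 0.050 < 0.2419.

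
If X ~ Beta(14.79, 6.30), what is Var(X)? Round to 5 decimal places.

μ = 14.79/21.09 = 0.701280; Var = μ(1−μ)/(α+β+1) = 0.2094863/22.09 = 0.00948.

0.00948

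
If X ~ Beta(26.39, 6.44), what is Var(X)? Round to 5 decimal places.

0.00466

μ = 26.39/32.83 = 0.803838; Var = μ(1−μ)/(α+β+1) = 0.1576825/33.83 = 0.00466.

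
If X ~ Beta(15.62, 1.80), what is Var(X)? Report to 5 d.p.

0.00503

α+β = 17.42 and αβ = 28.1160, so Var = αβ/[(α+β)²(α+β+1)] = 28.1160/5589.666888 = 0.00503.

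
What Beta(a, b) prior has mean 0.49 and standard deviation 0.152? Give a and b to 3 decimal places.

Variance = 0.152² = 0.023104. The moment-matching identity a+b = μ(1−μ)/Var − 1 gives
a+b = 0.2499/0.023104 − 1 = 9.8163, so a = μ·9.8163 = 4.810 and b = (1−μ)·9.8163 = 5.006.

a = 4.810, b = 5.006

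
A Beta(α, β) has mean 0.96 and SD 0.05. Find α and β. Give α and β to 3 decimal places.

First σ² = 0.0025. Setting α = μn, β = (1−μ)n with n = α+β,
μ(1−μ)/(n+1) = 0.0025 ⇒ n+1 = 0.0384/0.0025 = 15.3600 ⇒ n = 14.3600.
Hence α = 0.96×14.3600 = 13.786, β = 0.04×14.3600 = 0.574.

α = 13.786, β = 0.574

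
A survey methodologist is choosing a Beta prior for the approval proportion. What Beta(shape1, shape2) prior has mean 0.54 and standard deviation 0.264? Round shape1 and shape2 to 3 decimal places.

shape1 = 1.385, shape2 = 1.179

First σ² = 0.069696. Setting shape1 = μn, shape2 = (1−μ)n with n = shape1+shape2,
μ(1−μ)/(n+1) = 0.069696 ⇒ n+1 = 0.2484/0.069696 = 3.5640 ⇒ n = 2.5640.
Hence shape1 = 0.54×2.5640 = 1.385, shape2 = 0.46×2.5640 = 1.179.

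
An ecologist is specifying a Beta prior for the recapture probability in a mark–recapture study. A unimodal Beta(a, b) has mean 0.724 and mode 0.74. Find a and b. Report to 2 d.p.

Let s = a+b. Mean gives a = μs = 0.724s; mode gives (a−1)/(s−2) = 0.74.
Substituting: 0.724s − 1 = 0.74(s−2) = 0.74s − 1.48, so -0.016s = -0.48 and s = 30.0000.
Then a = 0.724×30.0000 = 21.72 and b = s−a = 8.28.

a = 21.72, b = 8.28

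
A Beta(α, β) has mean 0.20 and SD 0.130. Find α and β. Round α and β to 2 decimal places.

α = 1.69, β = 6.77

First σ² = 0.016900. Setting α = μn, β = (1−μ)n with n = α+β,
μ(1−μ)/(n+1) = 0.016900 ⇒ n+1 = 0.1600/0.016900 = 9.4675 ⇒ n = 8.4675.
Hence α = 0.20×8.4675 = 1.69, β = 0.80×8.4675 = 6.77.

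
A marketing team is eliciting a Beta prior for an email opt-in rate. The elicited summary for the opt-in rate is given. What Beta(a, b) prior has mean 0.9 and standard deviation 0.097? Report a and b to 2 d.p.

σ² = 0.097² = 0.009409.
With s = a+b, Var = μ(1−μ)/(s+1), so s+1 = (0.9×0.1)/0.009409 = 9.5653 and s = 8.5653.
a = μs = 7.71, b = (1−μ)s = 0.86.

a = 7.71, b = 0.86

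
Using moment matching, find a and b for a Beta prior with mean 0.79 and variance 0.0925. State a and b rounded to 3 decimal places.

a = 0.627, b = 0.167

Write ν = a+b; then a = μν and Var = μ(1−μ)/(ν+1).
ν = μ(1−μ)/Var − 1 = 0.1659/0.0925 − 1 = 0.7935.
a = 0.79·0.7935 = 0.627, b = 0.21·0.7935 = 0.167.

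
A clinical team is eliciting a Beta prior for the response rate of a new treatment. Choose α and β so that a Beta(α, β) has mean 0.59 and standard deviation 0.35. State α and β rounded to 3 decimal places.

Variance = 0.35² = 0.1225. The moment-matching identity α+β = μ(1−μ)/Var − 1 gives
α+β = 0.2419/0.1225 − 1 = 0.9747, so α = μ·0.9747 = 0.575 and β = (1−μ)·0.9747 = 0.400.

α = 0.575, β = 0.400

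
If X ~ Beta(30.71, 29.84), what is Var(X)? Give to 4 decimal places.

0.0041

Var = αβ/[(α+β)²(α+β+1)] = (30.71×29.84)/(60.55²×61.55) = 916.3864/225660.918875 = 0.0041.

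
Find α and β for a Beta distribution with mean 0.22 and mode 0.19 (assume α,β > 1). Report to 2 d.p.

Let s = α+β. Mean gives α = μs = 0.22s; mode gives (α−1)/(s−2) = 0.19.
Substituting: 0.22s − 1 = 0.19(s−2) = 0.19s − 0.38, so 0.03s = 0.62 and s = 20.6667.
Then α = 0.22×20.6667 = 4.55 and β = s−α = 16.12.

α = 4.55, β = 16.12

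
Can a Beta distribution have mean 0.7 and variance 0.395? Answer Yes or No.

The Beta variance bound is σ² < μ(1−μ).
Here μ(1−μ) = 0.7×0.3 = 0.21, and 0.395 ≥ 0.21.

No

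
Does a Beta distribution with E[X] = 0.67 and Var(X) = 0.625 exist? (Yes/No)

No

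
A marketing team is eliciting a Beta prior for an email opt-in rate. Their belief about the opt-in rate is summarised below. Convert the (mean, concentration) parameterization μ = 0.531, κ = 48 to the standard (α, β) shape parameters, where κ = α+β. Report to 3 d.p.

α = 25.488, β = 22.512

Split κ in proportion μ : (1−μ): α = 0.531·48 = 25.488, β = 48 − 25.488 = 22.512.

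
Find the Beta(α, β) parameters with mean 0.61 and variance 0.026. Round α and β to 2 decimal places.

α = 4.97, β = 3.18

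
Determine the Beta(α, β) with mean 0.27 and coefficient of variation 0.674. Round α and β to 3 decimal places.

σ = CV·μ = 0.674×0.27 = 0.18198, so σ² = 0.033117.
s+1 = μ(1−μ)/σ² = 0.1971/0.033117 = 5.9517, so s = α+β = 4.9517.
α = μs = 1.337, β = (1−μ)s = 3.615.

α = 1.337, β = 3.615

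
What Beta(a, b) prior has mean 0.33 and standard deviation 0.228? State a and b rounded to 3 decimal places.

a = 1.074, b = 2.180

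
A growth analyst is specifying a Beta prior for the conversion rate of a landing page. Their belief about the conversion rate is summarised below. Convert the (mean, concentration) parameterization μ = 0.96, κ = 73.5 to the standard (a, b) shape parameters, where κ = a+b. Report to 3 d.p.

Split κ in proportion μ : (1−μ): a = 0.96·73.5 = 70.560, b = 73.5 − 70.560 = 2.940.

a = 70.560, b = 2.940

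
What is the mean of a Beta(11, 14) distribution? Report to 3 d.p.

E[X] = α/(α+β) = 11/25 = 0.440.

0.440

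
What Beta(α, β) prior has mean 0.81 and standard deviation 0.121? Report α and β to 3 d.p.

α = 7.704, β = 1.807

Variance = 0.121² = 0.014641. The moment-matching identity α+β = μ(1−μ)/Var − 1 gives
α+β = 0.1539/0.014641 − 1 = 9.5116, so α = μ·9.5116 = 7.704 and β = (1−μ)·9.5116 = 1.807.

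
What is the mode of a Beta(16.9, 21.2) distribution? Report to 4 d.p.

The density x^(α−1)(1−x)^(β−1) is maximised at (α−1)/(α+β−2) = 15.9/36.1 = 0.4404.

0.4404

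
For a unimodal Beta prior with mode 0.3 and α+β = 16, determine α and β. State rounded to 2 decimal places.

α = 5.20, β = 10.80

Since the density peak of Beta(α,β) is at (α−1)/(α+β−2),
α = 1 + 0.3(16−2) = 5.20 and β = 16 − 5.20 = 10.80.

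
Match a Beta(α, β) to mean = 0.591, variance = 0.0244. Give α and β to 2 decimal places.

Let s = α+β. The Beta variance is μ(1−μ)/(s+1).
So s+1 = μ(1−μ)/σ² = (0.591×0.409)/0.0244 = 0.241719/0.0244 = 9.9065, giving s = 8.9065.
Then α = μs = 0.591×8.9065 = 5.26 and β = (1−μ)s = 0.409×8.9065 = 3.64.

α = 5.26, β = 3.64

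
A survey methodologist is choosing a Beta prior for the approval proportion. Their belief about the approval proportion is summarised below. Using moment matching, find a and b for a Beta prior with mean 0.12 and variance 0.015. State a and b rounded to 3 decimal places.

a = 0.725, b = 5.315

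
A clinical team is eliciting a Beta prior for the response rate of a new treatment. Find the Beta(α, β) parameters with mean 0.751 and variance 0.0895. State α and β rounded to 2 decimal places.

α = 0.82, β = 0.27

Let s = α+β. The Beta variance is μ(1−μ)/(s+1).
So s+1 = μ(1−μ)/σ² = (0.751×0.249)/0.0895 = 0.186999/0.0895 = 2.0894, giving s = 1.0894.
Then α = μs = 0.751×1.0894 = 0.82 and β = (1−μ)s = 0.249×1.0894 = 0.27.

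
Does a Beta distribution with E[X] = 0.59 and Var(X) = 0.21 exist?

Yes

The Beta variance bound is σ² < μ(1−μ).
Here μ(1−μ) = 0.59×0.41 = 0.2419, and 0.21 < 0.2419.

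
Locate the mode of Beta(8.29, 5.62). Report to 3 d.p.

0.612

With α,β > 1, mode = (α−1)/(α+β−2) = 7.29/11.91 = 0.612.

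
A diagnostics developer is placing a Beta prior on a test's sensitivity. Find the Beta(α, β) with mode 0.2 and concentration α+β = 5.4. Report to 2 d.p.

Mode = (α−1)/(κ−2) with κ = α+β, so α−1 = 0.2·3.4 = 0.68.
α = 1.68; β = κ − α = 3.72.

α = 1.68, β = 3.72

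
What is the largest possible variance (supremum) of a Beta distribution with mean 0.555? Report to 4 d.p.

Var = μ(1−μ)/(α+β+1), which approaches μ(1−μ) as α+β → 0.
So the supremum is μ(1−μ) = 0.555×0.445 = 0.2470.

0.2470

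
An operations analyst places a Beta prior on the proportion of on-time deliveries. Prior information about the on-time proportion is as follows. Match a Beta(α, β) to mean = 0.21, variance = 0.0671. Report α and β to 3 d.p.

Write ν = α+β; then α = μν and Var = μ(1−μ)/(ν+1).
ν = μ(1−μ)/Var − 1 = 0.1659/0.0671 − 1 = 1.4724.
α = 0.21·1.4724 = 0.309, β = 0.79·1.4724 = 1.163.

α = 0.309, β = 1.163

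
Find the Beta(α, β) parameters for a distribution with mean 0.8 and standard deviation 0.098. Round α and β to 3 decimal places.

α = 12.528, β = 3.132

σ² = 0.098² = 0.009604.
With s = α+β, Var = μ(1−μ)/(s+1), so s+1 = (0.8×0.2)/0.009604 = 16.6597 and s = 15.6597.
α = μs = 12.528, β = (1−μ)s = 3.132.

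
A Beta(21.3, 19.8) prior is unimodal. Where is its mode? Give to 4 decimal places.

The density x^(α−1)(1−x)^(β−1) is maximised at (α−1)/(α+β−2) = 20.3/39.1 = 0.5192.

0.5192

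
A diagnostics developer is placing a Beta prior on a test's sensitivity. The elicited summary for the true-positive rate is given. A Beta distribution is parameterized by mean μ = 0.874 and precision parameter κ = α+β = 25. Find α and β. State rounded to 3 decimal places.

α = 21.850, β = 3.150

α = μκ = 0.874×25 = 21.850 and β = (1−μ)κ = 0.126×25 = 3.150.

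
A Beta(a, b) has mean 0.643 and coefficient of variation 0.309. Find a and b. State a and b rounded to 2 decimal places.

a = 3.10, b = 1.72

Var = (CV·μ)² = (0.309×0.643)² = 0.039477.
a+b = μ(1−μ)/Var − 1 = 0.229551/0.039477 − 1 = 4.8149.
Thus a = 0.643·4.8149 = 3.10 and b = 0.357·4.8149 = 1.72.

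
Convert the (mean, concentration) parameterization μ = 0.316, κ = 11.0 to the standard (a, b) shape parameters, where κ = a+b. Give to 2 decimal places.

a = μκ = 0.316×11.0 = 3.48 and b = (1−μ)κ = 0.684×11.0 = 7.52.

a = 3.48, b = 7.52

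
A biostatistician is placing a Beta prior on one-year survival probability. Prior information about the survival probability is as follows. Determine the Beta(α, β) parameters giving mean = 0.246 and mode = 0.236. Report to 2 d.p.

α = 12.99, β = 39.81

Let s = α+β. Mean gives α = μs = 0.246s; mode gives (α−1)/(s−2) = 0.236.
Substituting: 0.246s − 1 = 0.236(s−2) = 0.236s − 0.472, so 0.010s = 0.528 and s = 52.8000.
Then α = 0.246×52.8000 = 12.99 and β = s−α = 39.81.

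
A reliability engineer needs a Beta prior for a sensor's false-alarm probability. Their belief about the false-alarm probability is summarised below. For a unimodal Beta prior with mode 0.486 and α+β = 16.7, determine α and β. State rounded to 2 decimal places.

Since the density peak of Beta(α,β) is at (α−1)/(α+β−2),
α = 1 + 0.486(16.7−2) = 8.14 and β = 16.7 − 8.14 = 8.56.

α = 8.14, β = 8.56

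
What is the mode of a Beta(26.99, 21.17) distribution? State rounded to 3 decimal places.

The density x^(α−1)(1−x)^(β−1) is maximised at (α−1)/(α+β−2) = 25.99/46.16 = 0.563.

0.563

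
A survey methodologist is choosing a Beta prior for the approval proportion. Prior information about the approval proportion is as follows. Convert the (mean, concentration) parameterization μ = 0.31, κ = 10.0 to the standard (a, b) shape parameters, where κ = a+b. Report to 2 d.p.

a = μκ = 0.31×10.0 = 3.10 and b = (1−μ)κ = 0.69×10.0 = 6.90.

a = 3.10, b = 6.90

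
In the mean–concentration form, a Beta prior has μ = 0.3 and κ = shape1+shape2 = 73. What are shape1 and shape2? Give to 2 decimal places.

shape1 = 21.90, shape2 = 51.10

shape1 = μκ = 0.3×73 = 21.90 and shape2 = (1−μ)κ = 0.7×73 = 51.10.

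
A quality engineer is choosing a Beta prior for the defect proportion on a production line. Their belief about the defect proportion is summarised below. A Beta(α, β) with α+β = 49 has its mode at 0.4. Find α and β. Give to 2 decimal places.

For α,β>1 the mode is (α−1)/(α+β−2), so α = mode·(κ−2)+1 = 0.4×47+1 = 19.80.
And β = (1−mode)·(κ−2)+1 = 0.6×47+1 = 29.20.

α = 19.80, β = 29.20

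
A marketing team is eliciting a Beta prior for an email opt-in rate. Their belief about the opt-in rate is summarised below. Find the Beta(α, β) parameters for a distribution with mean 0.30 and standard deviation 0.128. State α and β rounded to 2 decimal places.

α = 3.55, β = 8.27

First σ² = 0.016384. Setting α = μn, β = (1−μ)n with n = α+β,
μ(1−μ)/(n+1) = 0.016384 ⇒ n+1 = 0.2100/0.016384 = 12.8174 ⇒ n = 11.8174.
Hence α = 0.30×11.8174 = 3.55, β = 0.70×11.8174 = 8.27.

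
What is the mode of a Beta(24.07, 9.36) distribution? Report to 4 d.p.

With α,β > 1, mode = (α−1)/(α+β−2) = 23.07/31.43 = 0.7340.

0.7340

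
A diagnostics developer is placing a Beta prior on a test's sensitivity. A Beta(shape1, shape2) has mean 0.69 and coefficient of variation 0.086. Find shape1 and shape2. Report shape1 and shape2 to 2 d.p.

shape1 = 41.22, shape2 = 18.52

Var = (CV·μ)² = (0.086×0.69)² = 0.003521.
shape1+shape2 = μ(1−μ)/Var − 1 = 0.2139/0.003521 − 1 = 59.7457.
Thus shape1 = 0.69·59.7457 = 41.22 and shape2 = 0.31·59.7457 = 18.52.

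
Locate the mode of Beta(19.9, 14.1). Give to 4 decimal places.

With α,β > 1, mode = (α−1)/(α+β−2) = 18.9/32.0 = 0.5906.

0.5906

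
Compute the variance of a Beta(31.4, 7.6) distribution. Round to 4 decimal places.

α+β = 39.0 and αβ = 238.64, so Var = αβ/[(α+β)²(α+β+1)] = 238.64/60840.000 = 0.0039.

0.0039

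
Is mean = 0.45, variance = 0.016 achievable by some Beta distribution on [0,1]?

Yes

The Beta variance bound is σ² < μ(1−μ).
Here μ(1−μ) = 0.45×0.55 = 0.2475, and 0.016 < 0.2475.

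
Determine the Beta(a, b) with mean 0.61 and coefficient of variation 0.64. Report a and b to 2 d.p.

σ = CV·μ = 0.64×0.61 = 0.39040, so σ² = 0.152412.
s+1 = μ(1−μ)/σ² = 0.2379/0.152412 = 1.5609, so s = a+b = 0.5609.
a = μs = 0.34, b = (1−μ)s = 0.22.

a = 0.34, b = 0.22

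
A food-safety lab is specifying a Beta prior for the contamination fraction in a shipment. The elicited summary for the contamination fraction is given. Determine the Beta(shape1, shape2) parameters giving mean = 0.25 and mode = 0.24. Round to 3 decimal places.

Let s = shape1+shape2. Mean gives shape1 = μs = 0.25s; mode gives (shape1−1)/(s−2) = 0.24.
Substituting: 0.25s − 1 = 0.24(s−2) = 0.24s − 0.48, so 0.01s = 0.52 and s = 52.0000.
Then shape1 = 0.25×52.0000 = 13.000 and shape2 = s−shape1 = 39.000.

shape1 = 13.000, shape2 = 39.000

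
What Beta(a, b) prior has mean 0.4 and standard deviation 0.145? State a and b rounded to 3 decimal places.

σ² = 0.145² = 0.021025.
With s = a+b, Var = μ(1−μ)/(s+1), so s+1 = (0.4×0.6)/0.021025 = 11.4150 and s = 10.4150.
a = μs = 4.166, b = (1−μ)s = 6.249.

a = 4.166, b = 6.249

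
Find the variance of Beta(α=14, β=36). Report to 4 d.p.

α+β = 50 and αβ = 504, so Var = αβ/[(α+β)²(α+β+1)] = 504/127500 = 0.0040.

0.0040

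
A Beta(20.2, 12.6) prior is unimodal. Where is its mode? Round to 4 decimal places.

0.6234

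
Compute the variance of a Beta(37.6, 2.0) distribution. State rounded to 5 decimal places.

0.00118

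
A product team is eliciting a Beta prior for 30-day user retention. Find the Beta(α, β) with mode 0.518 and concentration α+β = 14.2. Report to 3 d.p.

Since the density peak of Beta(α,β) is at (α−1)/(α+β−2),
α = 1 + 0.518(14.2−2) = 7.320 and β = 14.2 − 7.320 = 6.880.

α = 7.320, β = 6.880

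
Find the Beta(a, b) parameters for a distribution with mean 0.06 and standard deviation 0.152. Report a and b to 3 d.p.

a = 0.086, b = 1.355

σ² = 0.152² = 0.023104.
With s = a+b, Var = μ(1−μ)/(s+1), so s+1 = (0.06×0.94)/0.023104 = 2.4411 and s = 1.4411.
a = μs = 0.086, b = (1−μ)s = 1.355.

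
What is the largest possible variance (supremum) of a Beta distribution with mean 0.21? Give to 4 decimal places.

0.1659

For fixed mean μ the Beta variance is μ(1−μ)/(α+β+1), increasing as α+β decreases.
Its least upper bound (not attained) is μ(1−μ) = 0.21·0.79 = 0.1659.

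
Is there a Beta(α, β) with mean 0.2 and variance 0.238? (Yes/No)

A Beta with mean μ has variance μ(1−μ)/(α+β+1) < μ(1−μ).
Here μ(1−μ) = 0.2×0.8 = 0.16, and 0.238 ≥ 0.16.

No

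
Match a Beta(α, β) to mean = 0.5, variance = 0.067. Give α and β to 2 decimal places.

Write ν = α+β; then α = μν and Var = μ(1−μ)/(ν+1).
ν = μ(1−μ)/Var − 1 = 0.25/0.067 − 1 = 2.7313.
α = 0.5·2.7313 = 1.37, β = 0.5·2.7313 = 1.37.

α = 1.37, β = 1.37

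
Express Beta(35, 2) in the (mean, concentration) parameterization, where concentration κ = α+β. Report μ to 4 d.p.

μ = 0.9459, κ = 37

κ = α+β = 35+2 = 37; μ = α/κ = 35/37 = 0.9459.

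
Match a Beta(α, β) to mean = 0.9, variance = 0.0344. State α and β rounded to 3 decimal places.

α = 1.455, β = 0.162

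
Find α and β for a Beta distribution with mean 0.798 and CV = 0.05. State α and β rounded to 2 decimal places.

α = 80.00, β = 20.25

σ = CV·μ = 0.05×0.798 = 0.03990, so σ² = 0.001592.
s+1 = μ(1−μ)/σ² = 0.161196/0.001592 = 101.2531, so s = α+β = 100.2531.
α = μs = 80.00, β = (1−μ)s = 20.25.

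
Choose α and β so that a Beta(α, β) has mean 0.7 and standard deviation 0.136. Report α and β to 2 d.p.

First σ² = 0.018496. Setting α = μn, β = (1−μ)n with n = α+β,
μ(1−μ)/(n+1) = 0.018496 ⇒ n+1 = 0.21/0.018496 = 11.3538 ⇒ n = 10.3538.
Hence α = 0.7×10.3538 = 7.25, β = 0.3×10.3538 = 3.11.

α = 7.25, β = 3.11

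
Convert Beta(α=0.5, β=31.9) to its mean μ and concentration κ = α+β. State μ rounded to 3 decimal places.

κ = α+β = 0.5+31.9 = 32.4; μ = α/κ = 0.5/32.4 = 0.015.

μ = 0.015, κ = 32.4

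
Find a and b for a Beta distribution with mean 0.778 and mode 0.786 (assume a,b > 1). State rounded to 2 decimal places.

Let s = a+b. Mean gives a = μs = 0.778s; mode gives (a−1)/(s−2) = 0.786.
Substituting: 0.778s − 1 = 0.786(s−2) = 0.786s − 1.572, so -0.008s = -0.572 and s = 71.5000.
Then a = 0.778×71.5000 = 55.63 and b = s−a = 15.87.

a = 55.63, b = 15.87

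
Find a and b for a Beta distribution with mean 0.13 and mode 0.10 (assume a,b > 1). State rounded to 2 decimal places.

a = 3.47, b = 23.20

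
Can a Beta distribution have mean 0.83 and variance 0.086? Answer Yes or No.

Yes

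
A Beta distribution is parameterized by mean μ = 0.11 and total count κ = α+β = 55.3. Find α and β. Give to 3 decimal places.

Split κ in proportion μ : (1−μ): α = 0.11·55.3 = 6.083, β = 55.3 − 6.083 = 49.217.

α = 6.083, β = 49.217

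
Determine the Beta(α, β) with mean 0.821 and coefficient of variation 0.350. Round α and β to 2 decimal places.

σ = CV·μ = 0.350×0.821 = 0.28735, so σ² = 0.082570.
s+1 = μ(1−μ)/σ² = 0.146959/0.082570 = 1.7798, so s = α+β = 0.7798.
α = μs = 0.64, β = (1−μ)s = 0.14.

α = 0.64, β = 0.14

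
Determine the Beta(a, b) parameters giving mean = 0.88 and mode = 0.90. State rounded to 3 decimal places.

Let s = a+b. Mean gives a = μs = 0.88s; mode gives (a−1)/(s−2) = 0.90.
Substituting: 0.88s − 1 = 0.90(s−2) = 0.90s − 1.80, so -0.02s = -0.80 and s = 40.0000.
Then a = 0.88×40.0000 = 35.200 and b = s−a = 4.800.

a = 35.200, b = 4.800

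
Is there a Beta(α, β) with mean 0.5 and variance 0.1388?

Yes

A Beta with mean μ has variance μ(1−μ)/(α+β+1) < μ(1−μ).
Here μ(1−μ) = 0.5×0.5 = 0.25, and 0.1388 < 0.25.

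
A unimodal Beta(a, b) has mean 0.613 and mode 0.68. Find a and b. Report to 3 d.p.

a = 3.294, b = 2.079

With s = a+b: μ = a/s and mode = (a−1)/(s−2). Eliminating a = μs,
μs − 1 = m(s−2) ⇒ s(μ−m) = 1−2m ⇒ s = -0.36/-0.067 = 5.3731.
So a = μs = 3.294, b = (1−μ)s = 2.079.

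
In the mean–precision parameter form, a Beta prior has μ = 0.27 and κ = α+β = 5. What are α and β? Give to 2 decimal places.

α = μκ = 0.27×5 = 1.35 and β = (1−μ)κ = 0.73×5 = 3.65.

α = 1.35, β = 3.65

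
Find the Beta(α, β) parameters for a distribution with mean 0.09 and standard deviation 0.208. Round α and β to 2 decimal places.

σ² = 0.208² = 0.043264.
With s = α+β, Var = μ(1−μ)/(s+1), so s+1 = (0.09×0.91)/0.043264 = 1.8930 and s = 0.8930.
α = μs = 0.08, β = (1−μ)s = 0.81.

α = 0.08, β = 0.81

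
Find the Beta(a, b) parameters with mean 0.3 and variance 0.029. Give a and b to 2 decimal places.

a = 1.87, b = 4.37

Write ν = a+b; then a = μν and Var = μ(1−μ)/(ν+1).
ν = μ(1−μ)/Var − 1 = 0.21/0.029 − 1 = 6.2414.
a = 0.3·6.2414 = 1.87, b = 0.7·6.2414 = 4.37.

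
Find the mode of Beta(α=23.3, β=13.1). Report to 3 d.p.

0.648

With α,β > 1, mode = (α−1)/(α+β−2) = 22.3/34.4 = 0.648.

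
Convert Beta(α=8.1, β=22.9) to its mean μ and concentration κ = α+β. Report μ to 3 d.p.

μ = 0.261, κ = 31.0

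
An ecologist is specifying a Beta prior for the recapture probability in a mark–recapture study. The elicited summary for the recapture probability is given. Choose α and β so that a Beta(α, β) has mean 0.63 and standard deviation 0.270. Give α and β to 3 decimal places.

σ² = 0.270² = 0.072900.
With s = α+β, Var = μ(1−μ)/(s+1), so s+1 = (0.63×0.37)/0.072900 = 3.1975 and s = 2.1975.
α = μs = 1.384, β = (1−μ)s = 0.813.

α = 1.384, β = 0.813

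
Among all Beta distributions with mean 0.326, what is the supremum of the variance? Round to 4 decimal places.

0.2197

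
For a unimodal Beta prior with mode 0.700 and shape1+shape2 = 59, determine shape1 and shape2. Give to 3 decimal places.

Since the density peak of Beta(shape1,shape2) is at (shape1−1)/(shape1+shape2−2),
shape1 = 1 + 0.700(59−2) = 40.900 and shape2 = 59 − 40.900 = 18.100.

shape1 = 40.900, shape2 = 18.100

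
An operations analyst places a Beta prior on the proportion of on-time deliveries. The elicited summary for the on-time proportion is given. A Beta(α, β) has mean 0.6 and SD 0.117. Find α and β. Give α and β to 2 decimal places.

α = 9.92, β = 6.61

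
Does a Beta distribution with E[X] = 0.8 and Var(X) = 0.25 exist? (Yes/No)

No

The Beta variance bound is σ² < μ(1−μ).
Here μ(1−μ) = 0.8×0.2 = 0.16, and 0.25 ≥ 0.16.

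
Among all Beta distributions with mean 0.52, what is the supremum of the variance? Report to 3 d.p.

0.250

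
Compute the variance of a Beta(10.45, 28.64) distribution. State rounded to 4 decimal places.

0.0049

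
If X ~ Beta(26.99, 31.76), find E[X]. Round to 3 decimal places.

The Beta mean is α/(α+β) = 26.99/(26.99+31.76) = 0.459.

0.459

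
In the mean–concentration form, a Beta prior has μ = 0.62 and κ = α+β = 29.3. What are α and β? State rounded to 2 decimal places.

Split κ in proportion μ : (1−μ): α = 0.62·29.3 = 18.17, β = 29.3 − 18.17 = 11.13.

α = 18.17, β = 11.13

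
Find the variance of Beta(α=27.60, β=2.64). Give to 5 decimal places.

μ = 27.60/30.24 = 0.912698; Var = μ(1−μ)/(α+β+1) = 0.0796800/31.24 = 0.00255.

0.00255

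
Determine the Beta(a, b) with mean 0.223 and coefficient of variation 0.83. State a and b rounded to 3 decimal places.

σ = CV·μ = 0.83×0.223 = 0.18509, so σ² = 0.034258.
s+1 = μ(1−μ)/σ² = 0.173271/0.034258 = 5.0578, so s = a+b = 4.0578.
a = μs = 0.905, b = (1−μ)s = 3.153.

a = 0.905, b = 3.153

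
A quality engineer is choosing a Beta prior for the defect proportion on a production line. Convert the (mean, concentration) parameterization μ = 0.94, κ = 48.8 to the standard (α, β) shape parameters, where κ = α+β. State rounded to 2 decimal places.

α = μκ = 0.94×48.8 = 45.87 and β = (1−μ)κ = 0.06×48.8 = 2.93.

α = 45.87, β = 2.93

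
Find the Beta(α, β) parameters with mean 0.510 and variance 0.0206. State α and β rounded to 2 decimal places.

α = 5.68, β = 5.45

Let s = α+β. The Beta variance is μ(1−μ)/(s+1).
So s+1 = μ(1−μ)/σ² = (0.510×0.490)/0.0206 = 0.249900/0.0206 = 12.1311, giving s = 11.1311.
Then α = μs = 0.510×11.1311 = 5.68 and β = (1−μ)s = 0.490×11.1311 = 5.45.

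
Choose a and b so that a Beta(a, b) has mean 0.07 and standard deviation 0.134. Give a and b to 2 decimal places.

a = 0.18, b = 2.44

Variance = 0.134² = 0.017956. The moment-matching identity a+b = μ(1−μ)/Var − 1 gives
a+b = 0.0651/0.017956 − 1 = 2.6255, so a = μ·2.6255 = 0.18 and b = (1−μ)·2.6255 = 2.44.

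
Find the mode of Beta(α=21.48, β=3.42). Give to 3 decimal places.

0.894

The density x^(α−1)(1−x)^(β−1) is maximised at (α−1)/(α+β−2) = 20.48/22.90 = 0.894.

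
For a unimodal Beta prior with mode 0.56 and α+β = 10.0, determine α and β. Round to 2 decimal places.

Mode = (α−1)/(κ−2) with κ = α+β, so α−1 = 0.56·8.0 = 4.48.
α = 5.48; β = κ − α = 4.52.

α = 5.48, β = 4.52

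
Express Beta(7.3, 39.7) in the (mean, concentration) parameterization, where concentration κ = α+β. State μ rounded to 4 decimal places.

μ = 0.1553, κ = 47.0

κ = α+β = 7.3+39.7 = 47.0; μ = α/κ = 7.3/47.0 = 0.1553.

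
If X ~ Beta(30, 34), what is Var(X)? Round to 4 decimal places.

Var = αβ/[(α+β)²(α+β+1)] = (30×34)/(64²×65) = 1020/266240 = 0.0038.

0.0038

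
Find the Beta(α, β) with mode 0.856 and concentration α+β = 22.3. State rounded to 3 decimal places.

Since the density peak of Beta(α,β) is at (α−1)/(α+β−2),
α = 1 + 0.856(22.3−2) = 18.377 and β = 22.3 − 18.377 = 3.923.

α = 18.377, β = 3.923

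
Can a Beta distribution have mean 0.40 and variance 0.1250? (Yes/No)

For any Beta, Var(X) < E[X]·(1−E[X]).
Here μ(1−μ) = 0.40×0.60 = 0.2400, and 0.1250 < 0.2400.

Yes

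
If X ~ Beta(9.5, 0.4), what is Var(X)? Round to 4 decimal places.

0.0036

μ = 9.5/9.9 = 0.959596; Var = μ(1−μ)/(α+β+1) = 0.0387716/10.9 = 0.0036.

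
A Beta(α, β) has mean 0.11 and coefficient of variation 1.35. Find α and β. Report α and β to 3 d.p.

α = 0.378, β = 3.061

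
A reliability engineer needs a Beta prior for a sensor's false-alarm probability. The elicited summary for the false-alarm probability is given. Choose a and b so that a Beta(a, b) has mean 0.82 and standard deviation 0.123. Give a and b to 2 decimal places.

a = 7.18, b = 1.58

First σ² = 0.015129. Setting a = μn, b = (1−μ)n with n = a+b,
μ(1−μ)/(n+1) = 0.015129 ⇒ n+1 = 0.1476/0.015129 = 9.7561 ⇒ n = 8.7561.
Hence a = 0.82×8.7561 = 7.18, b = 0.18×8.7561 = 1.58.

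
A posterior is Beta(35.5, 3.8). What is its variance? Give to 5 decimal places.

0.00217

α+β = 39.3 and αβ = 134.90, so Var = αβ/[(α+β)²(α+β+1)] = 134.90/62242.947 = 0.00217.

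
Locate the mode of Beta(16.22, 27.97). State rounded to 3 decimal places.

The density x^(α−1)(1−x)^(β−1) is maximised at (α−1)/(α+β−2) = 15.22/42.19 = 0.361.

0.361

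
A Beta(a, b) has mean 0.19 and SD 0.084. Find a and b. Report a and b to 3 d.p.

a = 3.954, b = 16.857

Variance = 0.084² = 0.007056. The moment-matching identity a+b = μ(1−μ)/Var − 1 gives
a+b = 0.1539/0.007056 − 1 = 20.8112, so a = μ·20.8112 = 3.954 and b = (1−μ)·20.8112 = 16.857.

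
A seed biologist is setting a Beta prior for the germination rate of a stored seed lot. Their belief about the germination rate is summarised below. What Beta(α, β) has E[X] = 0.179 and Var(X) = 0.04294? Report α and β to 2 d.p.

Write ν = α+β; then α = μν and Var = μ(1−μ)/(ν+1).
ν = μ(1−μ)/Var − 1 = 0.146959/0.04294 − 1 = 2.4224.
α = 0.179·2.4224 = 0.43, β = 0.821·2.4224 = 1.99.

α = 0.43, β = 1.99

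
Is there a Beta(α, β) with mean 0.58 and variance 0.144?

A Beta with mean μ has variance μ(1−μ)/(α+β+1) < μ(1−μ).
Here μ(1−μ) = 0.58×0.42 = 0.2436, and 0.144 < 0.2436.

Yes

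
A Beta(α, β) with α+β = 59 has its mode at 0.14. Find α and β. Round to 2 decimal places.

α = 8.98, β = 50.02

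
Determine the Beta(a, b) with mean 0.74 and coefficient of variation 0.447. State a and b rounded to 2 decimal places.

a = 0.56, b = 0.20

Var = (CV·μ)² = (0.447×0.74)² = 0.109415.
a+b = μ(1−μ)/Var − 1 = 0.1924/0.109415 − 1 = 0.7584.
Thus a = 0.74·0.7584 = 0.56 and b = 0.26·0.7584 = 0.20.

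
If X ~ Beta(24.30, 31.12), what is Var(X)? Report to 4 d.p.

Var = αβ/[(α+β)²(α+β+1)] = (24.30×31.12)/(55.42²×56.42) = 756.2160/173287.056488 = 0.0044.

0.0044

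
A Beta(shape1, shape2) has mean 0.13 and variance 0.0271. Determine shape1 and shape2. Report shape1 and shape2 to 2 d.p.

By moment matching, shape1+shape2 = μ(1−μ)/σ² − 1 = (0.13·0.87)/0.0271 − 1 = 4.1734 − 1 = 3.1734.
Since shape1/(shape1+shape2) = μ, shape1 = 0.13·3.1734 = 0.41 and shape2 = 0.87·3.1734 = 2.76.

shape1 = 0.41, shape2 = 2.76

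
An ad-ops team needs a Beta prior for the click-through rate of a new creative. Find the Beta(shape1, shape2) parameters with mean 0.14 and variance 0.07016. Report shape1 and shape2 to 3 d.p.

shape1 = 0.100, shape2 = 0.616

By moment matching, shape1+shape2 = μ(1−μ)/σ² − 1 = (0.14·0.86)/0.07016 − 1 = 1.7161 − 1 = 0.7161.
Since shape1/(shape1+shape2) = μ, shape1 = 0.14·0.7161 = 0.100 and shape2 = 0.86·0.7161 = 0.616.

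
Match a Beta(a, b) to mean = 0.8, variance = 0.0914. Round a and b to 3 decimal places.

a = 0.600, b = 0.150

By moment matching, a+b = μ(1−μ)/σ² − 1 = (0.8·0.2)/0.0914 − 1 = 1.7505 − 1 = 0.7505.
Since a/(a+b) = μ, a = 0.8·0.7505 = 0.600 and b = 0.2·0.7505 = 0.150.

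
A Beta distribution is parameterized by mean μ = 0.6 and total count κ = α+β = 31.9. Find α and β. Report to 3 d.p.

α = 19.140, β = 12.760

Split κ in proportion μ : (1−μ): α = 0.6·31.9 = 19.140, β = 31.9 − 19.140 = 12.760.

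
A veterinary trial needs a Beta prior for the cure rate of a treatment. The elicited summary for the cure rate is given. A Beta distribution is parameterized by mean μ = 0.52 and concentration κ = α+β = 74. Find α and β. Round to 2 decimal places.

α = μκ = 0.52×74 = 38.48 and β = (1−μ)κ = 0.48×74 = 35.52.

α = 38.48, β = 35.52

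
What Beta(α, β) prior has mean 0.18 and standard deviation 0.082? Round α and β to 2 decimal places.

α = 3.77, β = 17.18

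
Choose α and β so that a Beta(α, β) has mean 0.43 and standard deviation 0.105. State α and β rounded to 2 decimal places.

First σ² = 0.011025. Setting α = μn, β = (1−μ)n with n = α+β,
μ(1−μ)/(n+1) = 0.011025 ⇒ n+1 = 0.2451/0.011025 = 22.2313 ⇒ n = 21.2313.
Hence α = 0.43×21.2313 = 9.13, β = 0.57×21.2313 = 12.10.

α = 9.13, β = 12.10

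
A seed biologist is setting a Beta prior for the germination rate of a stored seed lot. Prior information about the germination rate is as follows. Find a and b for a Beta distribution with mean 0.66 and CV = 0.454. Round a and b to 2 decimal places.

σ = CV·μ = 0.454×0.66 = 0.29964, so σ² = 0.089784.
s+1 = μ(1−μ)/σ² = 0.2244/0.089784 = 2.4993, so s = a+b = 1.4993.
a = μs = 0.99, b = (1−μ)s = 0.51.

a = 0.99, b = 0.51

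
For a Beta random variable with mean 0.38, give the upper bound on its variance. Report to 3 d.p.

0.236

For fixed mean μ the Beta variance is μ(1−μ)/(α+β+1), increasing as α+β decreases.
Its least upper bound (not attained) is μ(1−μ) = 0.38·0.62 = 0.236.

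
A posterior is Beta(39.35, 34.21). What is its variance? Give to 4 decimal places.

0.0033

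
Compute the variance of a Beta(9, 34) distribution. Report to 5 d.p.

0.00376

α+β = 43 and αβ = 306, so Var = αβ/[(α+β)²(α+β+1)] = 306/81356 = 0.00376.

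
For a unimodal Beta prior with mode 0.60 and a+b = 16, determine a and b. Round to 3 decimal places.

Since the density peak of Beta(a,b) is at (a−1)/(a+b−2),
a = 1 + 0.60(16−2) = 9.400 and b = 16 − 9.400 = 6.600.

a = 9.400, b = 6.600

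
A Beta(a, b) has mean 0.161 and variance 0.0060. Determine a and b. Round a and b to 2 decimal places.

Write ν = a+b; then a = μν and Var = μ(1−μ)/(ν+1).
ν = μ(1−μ)/Var − 1 = 0.135079/0.0060 − 1 = 21.5132.
a = 0.161·21.5132 = 3.46, b = 0.839·21.5132 = 18.05.

a = 3.46, b = 18.05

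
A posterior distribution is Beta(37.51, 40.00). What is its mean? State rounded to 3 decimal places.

The Beta mean is α/(α+β) = 37.51/(37.51+40.00) = 0.484.

0.484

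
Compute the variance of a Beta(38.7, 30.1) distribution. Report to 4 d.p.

μ = 38.7/68.8 = 0.562500; Var = μ(1−μ)/(α+β+1) = 0.2460938/69.8 = 0.0035.

0.0035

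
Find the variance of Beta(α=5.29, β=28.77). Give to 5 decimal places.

Var = αβ/[(α+β)²(α+β+1)] = (5.29×28.77)/(34.06²×35.06) = 152.1933/40672.531016 = 0.00374.

0.00374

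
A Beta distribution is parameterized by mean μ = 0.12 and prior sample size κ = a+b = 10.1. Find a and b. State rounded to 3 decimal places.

Split κ in proportion μ : (1−μ): a = 0.12·10.1 = 1.212, b = 10.1 − 1.212 = 8.888.

a = 1.212, b = 8.888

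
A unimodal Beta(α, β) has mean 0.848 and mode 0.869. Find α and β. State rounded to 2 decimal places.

α = 29.80, β = 5.34

Let s = α+β. Mean gives α = μs = 0.848s; mode gives (α−1)/(s−2) = 0.869.
Substituting: 0.848s − 1 = 0.869(s−2) = 0.869s − 1.738, so -0.021s = -0.738 and s = 35.1429.
Then α = 0.848×35.1429 = 29.80 and β = s−α = 5.34.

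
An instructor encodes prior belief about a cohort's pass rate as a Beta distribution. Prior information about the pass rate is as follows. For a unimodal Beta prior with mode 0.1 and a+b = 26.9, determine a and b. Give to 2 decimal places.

a = 3.49, b = 23.41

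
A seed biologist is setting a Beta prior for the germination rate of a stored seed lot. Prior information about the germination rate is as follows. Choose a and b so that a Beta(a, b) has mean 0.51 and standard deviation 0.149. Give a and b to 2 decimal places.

σ² = 0.149² = 0.022201.
With s = a+b, Var = μ(1−μ)/(s+1), so s+1 = (0.51×0.49)/0.022201 = 11.2562 and s = 10.2562.
a = μs = 5.23, b = (1−μ)s = 5.03.

a = 5.23, b = 5.03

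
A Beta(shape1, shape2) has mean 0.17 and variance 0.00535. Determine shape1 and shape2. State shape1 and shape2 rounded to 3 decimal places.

shape1 = 4.314, shape2 = 21.060

Write ν = shape1+shape2; then shape1 = μν and Var = μ(1−μ)/(ν+1).
ν = μ(1−μ)/Var − 1 = 0.1411/0.00535 − 1 = 25.3738.
shape1 = 0.17·25.3738 = 4.314, shape2 = 0.83·25.3738 = 21.060.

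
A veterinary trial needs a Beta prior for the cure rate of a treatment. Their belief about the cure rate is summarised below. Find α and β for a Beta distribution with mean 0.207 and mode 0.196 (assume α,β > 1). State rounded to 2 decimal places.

α = 11.44, β = 43.83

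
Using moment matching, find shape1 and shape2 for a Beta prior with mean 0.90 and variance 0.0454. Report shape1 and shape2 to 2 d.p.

Write ν = shape1+shape2; then shape1 = μν and Var = μ(1−μ)/(ν+1).
ν = μ(1−μ)/Var − 1 = 0.0900/0.0454 − 1 = 0.9824.
shape1 = 0.90·0.9824 = 0.88, shape2 = 0.10·0.9824 = 0.10.

shape1 = 0.88, shape2 = 0.10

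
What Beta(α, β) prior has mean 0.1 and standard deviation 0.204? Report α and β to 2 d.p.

α = 0.12, β = 1.05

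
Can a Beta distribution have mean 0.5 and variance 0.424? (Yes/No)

No

The Beta variance bound is σ² < μ(1−μ).
Here μ(1−μ) = 0.5×0.5 = 0.25, and 0.424 ≥ 0.25.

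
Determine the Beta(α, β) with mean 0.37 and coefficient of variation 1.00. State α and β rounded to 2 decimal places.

α = 0.26, β = 0.44

σ = CV·μ = 1.00×0.37 = 0.37000, so σ² = 0.136900.
s+1 = μ(1−μ)/σ² = 0.2331/0.136900 = 1.7027, so s = α+β = 0.7027.
α = μs = 0.26, β = (1−μ)s = 0.44.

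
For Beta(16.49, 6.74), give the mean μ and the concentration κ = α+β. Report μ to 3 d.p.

κ = α+β = 16.49+6.74 = 23.23; μ = α/κ = 16.49/23.23 = 0.710.

μ = 0.710, κ = 23.23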